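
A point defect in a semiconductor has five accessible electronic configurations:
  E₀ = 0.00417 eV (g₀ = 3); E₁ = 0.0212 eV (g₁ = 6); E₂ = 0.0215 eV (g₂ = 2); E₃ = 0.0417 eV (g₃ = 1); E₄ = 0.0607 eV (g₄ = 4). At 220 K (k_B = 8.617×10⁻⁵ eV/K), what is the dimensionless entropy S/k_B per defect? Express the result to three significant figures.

2.46

k_BT = 8.617×10⁻⁵ × 220 K = 0.018957 eV.
Eᵢ/kT = 0.21997, 1.1183, 1.1341, 2.1997, 3.2020.
Z = Σ gᵢe^(−Eᵢ/kT) = 3·e^(−0.21997) + 6·e^(−1.1183) + 2·e^(−1.1341) + 1·e^(−2.1997) + 4·e^(−3.2020) = 2.4076 + 1.9610 + 0.64342 + 0.11084 + 0.16272 = 5.2856.
⟨E⟩ = Σ EᵢPᵢ = 0.015125 eV.
S/k_B = ln Z + ⟨E⟩/kT = ln(5.2856) + 0.015125/0.018957 = 1.6650 + 0.79786 = 2.46.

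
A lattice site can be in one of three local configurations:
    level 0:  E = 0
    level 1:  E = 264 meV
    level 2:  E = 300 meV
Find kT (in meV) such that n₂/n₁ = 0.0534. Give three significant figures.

12.3 meV

n₂/n₁ = exp[−(E₂−E₁)/kT] = 0.0534.
⇒ (E₂−E₁)/kT = ln(1/0.0534) = ln(18.727) = 2.9300.
kT = 36 meV / 2.9300 = 12.3 meV.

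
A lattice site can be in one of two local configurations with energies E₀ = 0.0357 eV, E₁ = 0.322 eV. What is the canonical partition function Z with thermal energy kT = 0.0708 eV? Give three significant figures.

Z = 0.615

Eᵢ/kT = 0.50424, 4.5480.
Z = Σ e^(−Eᵢ/kT) = e^(−0.50424) + e^(−4.5480) = 0.60396 + 0.010588 = 0.61455.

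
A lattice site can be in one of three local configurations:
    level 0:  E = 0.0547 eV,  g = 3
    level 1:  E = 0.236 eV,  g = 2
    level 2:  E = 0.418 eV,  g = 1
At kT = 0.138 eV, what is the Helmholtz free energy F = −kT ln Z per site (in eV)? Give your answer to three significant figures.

-0.122 eV

Eᵢ/kT = 0.39638, 1.7101, 3.0290.
Z = Σ gᵢe^(−Eᵢ/kT) = 3·e^(−0.39638) + 2·e^(−1.7101) + 1·e^(−3.0290) = 2.0183 + 0.36170 + 0.048364 = 2.4284.
F = −kT ln Z = −0.138 × ln(2.4284) = −0.138 × 0.88723 = -0.122 eV.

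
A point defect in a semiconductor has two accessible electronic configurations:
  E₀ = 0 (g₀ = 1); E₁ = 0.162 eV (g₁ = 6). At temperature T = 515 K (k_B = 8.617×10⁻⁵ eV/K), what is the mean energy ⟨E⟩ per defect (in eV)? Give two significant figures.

0.022 eV

k_BT = 8.617×10⁻⁵ × 515 K = 0.04438 eV.
Eᵢ/kT = 0, 3.650.
Z = Σ gᵢe^(−Eᵢ/kT) = 1·e^(−0) + 6·e^(−3.650) = 1.000 + 0.1559 = 1.156.
⟨E⟩ = Σ Eᵢ gᵢe^(−Eᵢ/kT) / Z = (0·1.000 + 0.162·0.1559) / 1.156 = 0.022 eV.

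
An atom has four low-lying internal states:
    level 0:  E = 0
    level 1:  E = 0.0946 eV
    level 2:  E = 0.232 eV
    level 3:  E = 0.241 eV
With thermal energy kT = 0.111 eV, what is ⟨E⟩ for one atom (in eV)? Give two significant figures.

0.058 eV

Eᵢ/kT = 0, 0.8523, 2.090, 2.171.
Z = Σ e^(−Eᵢ/kT) = e^(−0) + e^(−0.8523) + e^(−2.090) + e^(−2.171) = 1.000 + 0.4264 + 0.1237 + 0.1141 = 1.664.
⟨E⟩ = Σ Eᵢ e^(−Eᵢ/kT) / Z = (0·1.000 + 0.0946·0.4264 + 0.232·0.1237 + 0.241·0.1141) / 1.664 = 0.058 eV.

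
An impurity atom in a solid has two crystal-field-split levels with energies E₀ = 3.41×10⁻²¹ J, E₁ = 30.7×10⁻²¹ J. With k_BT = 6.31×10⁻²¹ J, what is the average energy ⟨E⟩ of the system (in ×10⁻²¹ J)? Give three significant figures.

Eᵢ/kT = 0.54041, 4.8653.
Z = Σ e^(−Eᵢ/kT) = e^(−0.54041) + e^(−4.8653) = 0.58251 + 0.0077095 = 0.59022.
⟨E⟩ = Σ Eᵢ e^(−Eᵢ/kT) / Z = (3.41·0.58251 + 30.7·0.0077095) / 0.59022 = 3.77 ×10⁻²¹ J.

3.77 ×10⁻²¹ J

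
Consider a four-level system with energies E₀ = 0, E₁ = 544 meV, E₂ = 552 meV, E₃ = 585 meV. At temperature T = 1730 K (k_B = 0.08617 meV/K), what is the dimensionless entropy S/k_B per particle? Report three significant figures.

0.314

k_BT = 0.08617 × 1730 K = 149.07 meV.
Eᵢ/kT = 0, 3.6493, 3.7030, 3.9243.
Z = Σ e^(−Eᵢ/kT) = e^(−0) + e^(−3.6493) + e^(−3.7030) + e^(−3.9243) = 1.0000 + 0.026009 + 0.024649 + 0.019756 = 1.0704.
⟨E⟩ = Σ EᵢPᵢ = 36.727 meV.
S/k_B = ln Z + ⟨E⟩/kT = ln(1.0704) + 36.727/149.07 = 0.068032 + 0.24637 = 0.314.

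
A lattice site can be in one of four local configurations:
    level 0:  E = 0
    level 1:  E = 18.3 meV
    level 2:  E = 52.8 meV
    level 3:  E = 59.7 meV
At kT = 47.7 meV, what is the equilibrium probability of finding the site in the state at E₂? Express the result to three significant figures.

0.144

Eᵢ/kT = 0, 0.38365, 1.1069, 1.2516.
Z = Σ e^(−Eᵢ/kT) = e^(−0) + e^(−0.38365) + e^(−1.1069) + e^(−1.2516) = 1.0000 + 0.68137 + 0.33058 + 0.28605 = 2.2980.
P₂ = e^(−E₂/kT) / Z = 0.33058/2.2980 = 0.144.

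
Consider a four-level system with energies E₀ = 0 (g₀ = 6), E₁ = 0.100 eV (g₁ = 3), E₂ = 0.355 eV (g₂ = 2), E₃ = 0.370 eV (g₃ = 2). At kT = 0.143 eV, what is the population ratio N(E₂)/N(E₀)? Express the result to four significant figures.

n₂/n₀ = (g₂/g₀) exp[−(E₂−E₀)/kT] = (2/6) × exp(−(0.355 eV)/(0.143 eV)) = (2/6) × exp(-2.48252) = 0.02784.

0.02784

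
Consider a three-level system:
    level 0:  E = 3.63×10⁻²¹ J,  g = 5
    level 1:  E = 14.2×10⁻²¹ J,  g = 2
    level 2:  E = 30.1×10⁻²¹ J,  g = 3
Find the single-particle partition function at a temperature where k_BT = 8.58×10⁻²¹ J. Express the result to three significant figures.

Eᵢ/kT = 0.42308, 1.6550, 3.5082.
Z = Σ gᵢe^(−Eᵢ/kT) = 5·e^(−0.42308) + 2·e^(−1.6550) + 3·e^(−3.5082) = 3.2751 + 0.38218 + 0.089852 = 3.7471.

Z = 3.75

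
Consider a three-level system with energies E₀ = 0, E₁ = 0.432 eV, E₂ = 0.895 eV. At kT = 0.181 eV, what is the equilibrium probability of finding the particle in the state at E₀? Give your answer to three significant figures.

0.910

Eᵢ/kT = 0, 2.3867, 4.9448.
Z = Σ e^(−Eᵢ/kT) = e^(−0) + e^(−2.3867) + e^(−4.9448) = 1.0000 + 0.091933 + 0.0071203 = 1.0991.
P₀ = e^(−E₀/kT) / Z = 1.0000/1.0991 = 0.910.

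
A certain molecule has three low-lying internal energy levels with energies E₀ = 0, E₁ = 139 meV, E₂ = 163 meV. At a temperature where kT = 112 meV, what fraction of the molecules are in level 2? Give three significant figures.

Eᵢ/kT = 0, 1.2411, 1.4554.
Z = Σ e^(−Eᵢ/kT) = e^(−0) + e^(−1.2411) + e^(−1.4554) = 1.0000 + 0.28907 + 0.23331 = 1.5224.
P₂ = e^(−E₂/kT) / Z = 0.23331/1.5224 = 0.153.

0.153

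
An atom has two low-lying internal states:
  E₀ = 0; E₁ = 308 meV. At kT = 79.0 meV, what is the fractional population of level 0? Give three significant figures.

0.980

Eᵢ/kT = 0, 3.8987.
Z = Σ e^(−Eᵢ/kT) = e^(−0) + e^(−3.8987) = 1.0000 + 0.020268 = 1.0203.
P₀ = e^(−E₀/kT) / Z = 1.0000/1.0203 = 0.980.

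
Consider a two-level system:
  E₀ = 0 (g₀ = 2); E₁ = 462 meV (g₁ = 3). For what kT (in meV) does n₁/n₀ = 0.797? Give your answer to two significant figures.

730 meV

n₁/n₀ = (g₁/g₀) exp[−(E₁−E₀)/kT] = 0.797.
⇒ (E₁−E₀)/kT = ln((3/2)/0.797) = ln(1.882) = 0.6323.
kT = 462 meV / 0.6323 = 730 meV.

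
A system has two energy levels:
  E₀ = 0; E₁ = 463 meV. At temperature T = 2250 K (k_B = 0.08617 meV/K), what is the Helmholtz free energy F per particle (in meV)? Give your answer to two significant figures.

k_BT = 0.08617 × 2250 K = 193.9 meV.
Eᵢ/kT = 0, 2.388.
Z = Σ e^(−Eᵢ/kT) = e^(−0) + e^(−2.388) = 1.000 + 0.09181 = 1.092.
F = −kT ln Z = −193.9 × ln(1.092) = −193.9 × 0.08801 = -17 meV.

-17 meV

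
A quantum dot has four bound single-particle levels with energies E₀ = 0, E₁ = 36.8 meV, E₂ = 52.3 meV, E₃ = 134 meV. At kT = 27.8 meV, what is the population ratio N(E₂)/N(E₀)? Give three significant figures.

0.152

n₂/n₀ = exp[−(E₂−E₀)/kT] = exp(−(52.3 meV)/(27.8 meV)) = exp(-1.8813) = 0.152.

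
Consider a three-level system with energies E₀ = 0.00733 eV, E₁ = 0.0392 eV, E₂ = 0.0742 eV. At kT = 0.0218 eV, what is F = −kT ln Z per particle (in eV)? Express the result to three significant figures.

Eᵢ/kT = 0.33624, 1.7982, 3.4037.
Z = Σ e^(−Eᵢ/kT) = e^(−0.33624) + e^(−1.7982) + e^(−3.4037) = 0.71445 + 0.16560 + 0.033250 = 0.91330.
F = −kT ln Z = −0.0218 × ln(0.91330) = −0.0218 × -0.090691 = 0.00198 eV.

0.00198 eV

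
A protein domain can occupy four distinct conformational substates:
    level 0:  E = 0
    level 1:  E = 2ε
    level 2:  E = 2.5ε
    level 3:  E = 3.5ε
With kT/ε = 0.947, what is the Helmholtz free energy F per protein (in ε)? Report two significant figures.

-0.19 ε

Eᵢ/kT = 0, 2.112, 2.640, 3.696.
Z = Σ e^(−Eᵢ/kT) = e^(−0) + e^(−2.112) + e^(−2.640) + e^(−3.696) = 1.000 + 0.1210 + 0.07136 + 0.02482 = 1.217.
F = −kT ln Z = −0.947 × ln(1.217) = −0.947 × 0.1964 = -0.19 ε.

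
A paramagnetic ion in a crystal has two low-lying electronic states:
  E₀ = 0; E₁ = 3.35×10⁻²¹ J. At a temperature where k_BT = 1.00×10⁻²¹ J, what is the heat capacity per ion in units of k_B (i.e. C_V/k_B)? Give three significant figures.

0.367

Eᵢ/kT = 0, 3.3500.
Z = Σ e^(−Eᵢ/kT) = e^(−0) + e^(−3.3500) = 1.0000 + 0.035084 = 1.0351.
⟨E⟩ = 0.11355, ⟨E²⟩ = 0.38038.
C_V/k_B = (⟨E²⟩ − ⟨E⟩²)/(kT)² = (0.38038 − 0.012894)/1.0000 = 0.367.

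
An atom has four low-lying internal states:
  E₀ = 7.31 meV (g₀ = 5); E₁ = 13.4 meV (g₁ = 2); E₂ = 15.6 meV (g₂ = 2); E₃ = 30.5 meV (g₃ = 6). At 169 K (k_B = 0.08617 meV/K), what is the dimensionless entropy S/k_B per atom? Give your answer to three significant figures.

k_BT = 0.08617 × 169 K = 14.563 meV.
Eᵢ/kT = 0.50196, 0.92014, 1.0712, 2.0943.
Z = Σ gᵢe^(−Eᵢ/kT) = 5·e^(−0.50196) + 2·e^(−0.92014) + 2·e^(−1.0712) + 6·e^(−2.0943) = 3.0267 + 0.79693 + 0.68519 + 0.73894 = 5.2478.
⟨E⟩ = Σ EᵢPᵢ = 12.583 meV.
S/k_B = ln Z + ⟨E⟩/kT = ln(5.2478) + 12.583/14.563 = 1.6578 + 0.86404 = 2.52.

2.52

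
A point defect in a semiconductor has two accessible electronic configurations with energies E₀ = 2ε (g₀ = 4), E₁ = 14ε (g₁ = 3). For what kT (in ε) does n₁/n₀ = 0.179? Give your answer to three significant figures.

8.38 ε

n₁/n₀ = (g₁/g₀) exp[−(E₁−E₀)/kT] = 0.179.
⇒ (E₁−E₀)/kT = ln((3/4)/0.179) = ln(4.1899) = 1.4327.
kT = 12ε / 1.4327 = 8.38 ε.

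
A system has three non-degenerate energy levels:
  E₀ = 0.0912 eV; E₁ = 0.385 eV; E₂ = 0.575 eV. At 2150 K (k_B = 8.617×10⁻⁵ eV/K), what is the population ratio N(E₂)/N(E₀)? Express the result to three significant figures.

k_BT = 8.617×10⁻⁵ × 2150 K = 0.18527 eV.
n₂/n₀ = exp[−(E₂−E₀)/kT] = exp(−(0.4838 eV)/(0.18527 eV)) = exp(-2.6113) = 0.0734.

0.0734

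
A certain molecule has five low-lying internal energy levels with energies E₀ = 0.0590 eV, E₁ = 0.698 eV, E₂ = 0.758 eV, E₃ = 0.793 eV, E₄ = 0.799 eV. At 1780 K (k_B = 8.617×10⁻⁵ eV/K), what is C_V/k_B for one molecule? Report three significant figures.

k_BT = 8.617×10⁻⁵ × 1780 K = 0.15338 eV.
Eᵢ/kT = 0.38467, 4.5508, 4.9420, 5.1702, 5.2093.
Z = Σ e^(−Eᵢ/kT) = e^(−0.38467) + e^(−4.5508) + e^(−4.9420) + e^(−5.1702) + e^(−5.2093) = 0.68068 + 0.010559 + 0.0071403 + 0.0056834 + 0.0054655 = 0.70953.
⟨E⟩ = 0.087123 eV, ⟨E²⟩ = 0.026327 eV².
C_V/k_B = (⟨E²⟩ − ⟨E⟩²)/(kT)² = (0.026327 − 0.0075904)/0.023525 = 0.796.

0.796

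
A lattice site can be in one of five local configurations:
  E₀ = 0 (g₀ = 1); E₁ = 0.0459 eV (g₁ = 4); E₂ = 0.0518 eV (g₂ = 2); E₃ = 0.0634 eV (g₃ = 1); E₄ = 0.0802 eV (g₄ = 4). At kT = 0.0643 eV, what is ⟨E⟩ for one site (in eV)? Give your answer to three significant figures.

Eᵢ/kT = 0, 0.71384, 0.80560, 0.98600, 1.2473.
Z = Σ gᵢe^(−Eᵢ/kT) = 1·e^(−0) + 4·e^(−0.71384) + 2·e^(−0.80560) + 1·e^(−0.98600) + 4·e^(−1.2473) = 1.0000 + 1.9590 + 0.89364 + 0.37307 + 1.1491 = 5.3748.
⟨E⟩ = Σ Eᵢ gᵢe^(−Eᵢ/kT) / Z = (0·1.0000 + 0.0459·1.9590 + 0.0518·0.89364 + 0.0634·0.37307 + 0.0802·1.1491) / 5.3748 = 0.0469 eV.

0.0469 eV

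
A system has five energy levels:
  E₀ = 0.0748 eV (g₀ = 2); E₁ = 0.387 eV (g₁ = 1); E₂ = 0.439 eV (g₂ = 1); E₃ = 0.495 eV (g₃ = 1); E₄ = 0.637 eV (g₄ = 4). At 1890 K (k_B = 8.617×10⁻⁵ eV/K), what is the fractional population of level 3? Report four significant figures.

k_BT = 8.617×10⁻⁵ × 1890 K = 0.162861 eV.
Eᵢ/kT = 0.459287, 2.37626, 2.69555, 3.03940, 3.91131.
Z = Σ gᵢe^(−Eᵢ/kT) = 2·e^(−0.459287) + 1·e^(−2.37626) + 1·e^(−2.69555) + 1·e^(−3.03940) + 4·e^(−3.91131) = 1.26347 + 0.0928974 + 0.0675052 + 0.0478636 + 0.0800571 = 1.55179.
P₃ = g₃ e^(−E₃/kT) / Z = 0.0478636/1.55179 = 0.03084.

0.03084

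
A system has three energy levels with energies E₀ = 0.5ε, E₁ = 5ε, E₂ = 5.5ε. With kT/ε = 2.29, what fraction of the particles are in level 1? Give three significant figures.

Eᵢ/kT = 0.21834, 2.1834, 2.4017.
Z = Σ e^(−Eᵢ/kT) = e^(−0.21834) + e^(−2.1834) + e^(−2.4017) = 0.80385 + 0.11266 + 0.090564 = 1.0071.
P₁ = e^(−E₁/kT) / Z = 0.11266/1.0071 = 0.112.

0.112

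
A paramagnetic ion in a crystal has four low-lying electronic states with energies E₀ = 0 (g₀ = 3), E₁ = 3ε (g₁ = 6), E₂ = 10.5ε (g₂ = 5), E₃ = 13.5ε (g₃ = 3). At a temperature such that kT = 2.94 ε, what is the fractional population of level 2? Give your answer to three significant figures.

Eᵢ/kT = 0, 1.0204, 3.5714, 4.5918.
Z = Σ gᵢe^(−Eᵢ/kT) = 3·e^(−0) + 6·e^(−1.0204) + 5·e^(−3.5714) + 3·e^(−4.5918) = 3.0000 + 2.1627 + 0.14058 + 0.030404 = 5.3337.
P₂ = g₂ e^(−E₂/kT) / Z = 0.14058/5.3337 = 0.0264.

0.0264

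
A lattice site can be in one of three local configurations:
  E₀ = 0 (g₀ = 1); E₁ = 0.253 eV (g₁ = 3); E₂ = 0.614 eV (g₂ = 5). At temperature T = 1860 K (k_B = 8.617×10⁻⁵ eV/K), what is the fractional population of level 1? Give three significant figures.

k_BT = 8.617×10⁻⁵ × 1860 K = 0.16028 eV.
Eᵢ/kT = 0, 1.5785, 3.8308.
Z = Σ gᵢe^(−Eᵢ/kT) = 1·e^(−0) + 3·e^(−1.5785) + 5·e^(−3.8308) = 1.0000 + 0.61885 + 0.10846 = 1.7273.
P₁ = g₁ e^(−E₁/kT) / Z = 0.61885/1.7273 = 0.358.

0.358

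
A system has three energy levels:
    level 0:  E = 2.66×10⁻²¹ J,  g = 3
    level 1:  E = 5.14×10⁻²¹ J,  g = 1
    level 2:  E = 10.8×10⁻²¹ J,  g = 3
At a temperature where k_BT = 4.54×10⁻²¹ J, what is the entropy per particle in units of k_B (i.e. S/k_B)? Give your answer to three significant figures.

Eᵢ/kT = 0.58590, 1.1322, 2.3789.
Z = Σ gᵢe^(−Eᵢ/kT) = 3·e^(−0.58590) + 1·e^(−1.1322) + 3·e^(−2.3789) = 1.6698 + 0.32232 + 0.27796 = 2.2701.
⟨E⟩ = Σ EᵢPᵢ = 4.0088 ×10⁻²¹ J.
S/k_B = ln Z + ⟨E⟩/kT = ln(2.2701) + 4.0088/4.54 = 0.81982 + 0.88300 = 1.70.

1.70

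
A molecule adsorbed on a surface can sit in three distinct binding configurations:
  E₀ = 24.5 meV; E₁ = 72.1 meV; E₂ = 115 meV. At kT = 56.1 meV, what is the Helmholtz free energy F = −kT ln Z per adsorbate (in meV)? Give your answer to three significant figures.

-2.82 meV

Eᵢ/kT = 0.43672, 1.2852, 2.0499.
Z = Σ e^(−Eᵢ/kT) = e^(−0.43672) + e^(−1.2852) + e^(−2.0499) = 0.64615 + 0.27660 + 0.12875 = 1.0515.
F = −kT ln Z = −56.1 × ln(1.0515) = −56.1 × 0.050218 = -2.82 meV.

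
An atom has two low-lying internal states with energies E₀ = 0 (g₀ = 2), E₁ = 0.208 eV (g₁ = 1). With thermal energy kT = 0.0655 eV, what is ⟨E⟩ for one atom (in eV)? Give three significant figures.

Eᵢ/kT = 0, 3.1756.
Z = Σ gᵢe^(−Eᵢ/kT) = 2·e^(−0) + 1·e^(−3.1756) = 2.0000 + 0.041769 = 2.0418.
⟨E⟩ = Σ Eᵢ gᵢe^(−Eᵢ/kT) / Z = (0·2.0000 + 0.208·0.041769) / 2.0418 = 0.00426 eV.

0.00426 eV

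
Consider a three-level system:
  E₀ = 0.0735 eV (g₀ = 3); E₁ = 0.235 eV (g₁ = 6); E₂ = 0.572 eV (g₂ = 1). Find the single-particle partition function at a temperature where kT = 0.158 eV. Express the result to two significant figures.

Eᵢ/kT = 0.4652, 1.487, 3.620.
Z = Σ gᵢe^(−Eᵢ/kT) = 3·e^(−0.4652) + 6·e^(−1.487) + 1·e^(−3.620) = 1.884 + 1.356 + 0.02678 = 3.267.

Z = 3.3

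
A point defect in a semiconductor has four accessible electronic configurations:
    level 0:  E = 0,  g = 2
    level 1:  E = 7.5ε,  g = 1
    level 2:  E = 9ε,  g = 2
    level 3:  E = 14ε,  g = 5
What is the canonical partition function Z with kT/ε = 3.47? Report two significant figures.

Eᵢ/kT = 0, 2.161, 2.594, 4.035.
Z = Σ gᵢe^(−Eᵢ/kT) = 2·e^(−0) + 1·e^(−2.161) + 2·e^(−2.594) + 5·e^(−4.035) = 2.000 + 0.1152 + 0.1494 + 0.08843 = 2.353.

Z = 2.4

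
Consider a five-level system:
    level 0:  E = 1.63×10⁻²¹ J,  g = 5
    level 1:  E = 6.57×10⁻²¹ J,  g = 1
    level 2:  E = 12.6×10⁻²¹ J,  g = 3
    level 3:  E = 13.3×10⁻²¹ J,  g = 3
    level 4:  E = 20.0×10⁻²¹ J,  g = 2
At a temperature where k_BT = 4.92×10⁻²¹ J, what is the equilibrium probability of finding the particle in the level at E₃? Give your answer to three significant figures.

0.0465

Eᵢ/kT = 0.33130, 1.3354, 2.5610, 2.7033, 4.0650.
Z = Σ gᵢe^(−Eᵢ/kT) = 5·e^(−0.33130) + 1·e^(−1.3354) + 3·e^(−2.5610) + 3·e^(−2.7033) + 2·e^(−4.0650) = 3.5899 + 0.26305 + 0.23168 + 0.20095 + 0.034326 = 4.3199.
P₃ = g₃ e^(−E₃/kT) / Z = 0.20095/4.3199 = 0.0465.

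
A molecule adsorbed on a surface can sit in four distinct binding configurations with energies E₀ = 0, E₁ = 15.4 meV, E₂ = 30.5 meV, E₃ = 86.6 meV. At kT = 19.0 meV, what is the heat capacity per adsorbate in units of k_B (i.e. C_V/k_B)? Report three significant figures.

0.426

Eᵢ/kT = 0, 0.81053, 1.6053, 4.5579.
Z = Σ e^(−Eᵢ/kT) = e^(−0) + e^(−0.81053) + e^(−1.6053) + e^(−4.5579) = 1.0000 + 0.44462 + 0.20083 + 0.010484 = 1.6559.
⟨E⟩ = 8.3824 meV, ⟨E²⟩ = 223.98 meV².
C_V/k_B = (⟨E²⟩ − ⟨E⟩²)/(kT)² = (223.98 − 70.265)/361.00 = 0.426.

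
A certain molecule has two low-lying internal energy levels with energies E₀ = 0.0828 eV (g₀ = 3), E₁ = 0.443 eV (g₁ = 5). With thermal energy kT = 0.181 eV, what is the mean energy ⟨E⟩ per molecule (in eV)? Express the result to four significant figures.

0.1496 eV

Eᵢ/kT = 0.457459, 2.44751.
Z = Σ gᵢe^(−Eᵢ/kT) = 3·e^(−0.457459) + 5·e^(−2.44751) = 1.89867 + 0.432544 = 2.33121.
⟨E⟩ = Σ Eᵢ gᵢe^(−Eᵢ/kT) / Z = (0.0828·1.89867 + 0.443·0.432544) / 2.33121 = 0.1496 eV.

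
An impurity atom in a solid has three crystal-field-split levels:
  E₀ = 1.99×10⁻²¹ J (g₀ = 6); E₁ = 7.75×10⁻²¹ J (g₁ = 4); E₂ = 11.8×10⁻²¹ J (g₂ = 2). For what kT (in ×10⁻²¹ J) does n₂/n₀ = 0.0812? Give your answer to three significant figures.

n₂/n₀ = (g₂/g₀) exp[−(E₂−E₀)/kT] = 0.0812.
⇒ (E₂−E₀)/kT = ln((2/6)/0.0812) = ln(4.1051) = 1.4122.
kT = 9.81 ×10⁻²¹ J / 1.4122 = 6.95 ×10⁻²¹ J.

6.95 ×10⁻²¹ J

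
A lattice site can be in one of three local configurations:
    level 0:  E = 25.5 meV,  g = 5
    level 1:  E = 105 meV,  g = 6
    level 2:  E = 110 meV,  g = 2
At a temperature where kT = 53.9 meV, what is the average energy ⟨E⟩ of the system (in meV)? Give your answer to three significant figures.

Eᵢ/kT = 0.47310, 1.9481, 2.0408.
Z = Σ gᵢe^(−Eᵢ/kT) = 5·e^(−0.47310) + 6·e^(−1.9481) + 2·e^(−2.0408) = 3.1153 + 0.85527 + 0.25985 = 4.2304.
⟨E⟩ = Σ Eᵢ gᵢe^(−Eᵢ/kT) / Z = (25.5·3.1153 + 105·0.85527 + 110·0.25985) / 4.2304 = 46.8 meV.

46.8 meV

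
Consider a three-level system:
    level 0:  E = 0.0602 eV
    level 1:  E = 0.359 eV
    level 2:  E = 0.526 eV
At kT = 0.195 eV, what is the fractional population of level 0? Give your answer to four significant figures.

0.7647

Eᵢ/kT = 0.308718, 1.84103, 2.69744.
Z = Σ e^(−Eᵢ/kT) = e^(−0.308718) + e^(−1.84103) + e^(−2.69744) = 0.734388 + 0.158654 + 0.0673778 = 0.960420.
P₀ = e^(−E₀/kT) / Z = 0.734388/0.960420 = 0.7647.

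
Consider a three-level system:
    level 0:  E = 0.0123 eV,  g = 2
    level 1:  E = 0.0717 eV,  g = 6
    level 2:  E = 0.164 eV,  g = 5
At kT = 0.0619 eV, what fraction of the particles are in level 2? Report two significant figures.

Eᵢ/kT = 0.1987, 1.158, 2.649.
Z = Σ gᵢe^(−Eᵢ/kT) = 2·e^(−0.1987) + 6·e^(−1.158) + 5·e^(−2.649) = 1.640 + 1.885 + 0.3536 = 3.879.
P₂ = g₂ e^(−E₂/kT) / Z = 0.3536/3.879 = 0.091.

0.091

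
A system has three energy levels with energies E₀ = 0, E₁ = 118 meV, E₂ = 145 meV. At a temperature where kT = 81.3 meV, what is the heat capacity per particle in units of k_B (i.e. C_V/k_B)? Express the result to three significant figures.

0.525

Eᵢ/kT = 0, 1.4514, 1.7835.
Z = Σ e^(−Eᵢ/kT) = e^(−0) + e^(−1.4514) + e^(−1.7835) = 1.0000 + 0.23424 + 0.16805 = 1.4023.
⟨E⟩ = 37.087 meV, ⟨E²⟩ = 4845.5 meV².
C_V/k_B = (⟨E²⟩ − ⟨E⟩²)/(kT)² = (4845.5 − 1375.4)/6609.7 = 0.525.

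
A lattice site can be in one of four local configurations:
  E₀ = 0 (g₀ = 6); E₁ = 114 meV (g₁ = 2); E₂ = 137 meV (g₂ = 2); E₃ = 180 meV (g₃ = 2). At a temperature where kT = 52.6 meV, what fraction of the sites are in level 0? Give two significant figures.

Eᵢ/kT = 0, 2.167, 2.605, 3.422.
Z = Σ gᵢe^(−Eᵢ/kT) = 6·e^(−0) + 2·e^(−2.167) + 2·e^(−2.605) + 2·e^(−3.422) = 6.000 + 0.2290 + 0.1478 + 0.06529 = 6.442.
P₀ = g₀ e^(−E₀/kT) / Z = 6.000/6.442 = 0.93.

0.93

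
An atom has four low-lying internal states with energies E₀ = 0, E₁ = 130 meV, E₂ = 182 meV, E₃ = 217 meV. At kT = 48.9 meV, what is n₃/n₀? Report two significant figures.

n₃/n₀ = exp[−(E₃−E₀)/kT] = exp(−(217 meV)/(48.9 meV)) = exp(-4.438) = 0.012.

0.012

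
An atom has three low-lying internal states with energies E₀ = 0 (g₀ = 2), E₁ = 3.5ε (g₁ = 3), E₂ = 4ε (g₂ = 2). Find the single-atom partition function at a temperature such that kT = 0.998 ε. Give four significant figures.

Z = 2.126

Eᵢ/kT = 0, 3.50701, 4.00802.
Z = Σ gᵢe^(−Eᵢ/kT) = 2·e^(−0) + 3·e^(−3.50701) + 2·e^(−4.00802) = 2.00000 + 0.0899593 + 0.0363387 = 2.12630.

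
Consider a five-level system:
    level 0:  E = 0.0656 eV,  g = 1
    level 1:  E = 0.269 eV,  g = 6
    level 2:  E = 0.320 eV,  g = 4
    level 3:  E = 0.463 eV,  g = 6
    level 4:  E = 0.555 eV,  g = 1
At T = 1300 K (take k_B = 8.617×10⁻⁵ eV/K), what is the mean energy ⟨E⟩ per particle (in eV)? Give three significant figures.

k_BT = 8.617×10⁻⁵ × 1300 K = 0.11202 eV.
Eᵢ/kT = 0.58561, 2.4014, 2.8566, 4.1332, 4.9545.
Z = Σ gᵢe^(−Eᵢ/kT) = 1·e^(−0.58561) + 6·e^(−2.4014) + 4·e^(−2.8566) + 6·e^(−4.1332) + 1·e^(−4.9545) = 0.55677 + 0.54355 + 0.22986 + 0.096189 + 0.0070516 = 1.4334.
⟨E⟩ = Σ Eᵢ gᵢe^(−Eᵢ/kT) / Z = (0.0656·0.55677 + 0.269·0.54355 + 0.320·0.22986 + 0.463·0.096189 + 0.555·0.0070516) / 1.4334 = 0.213 eV.

0.213 eV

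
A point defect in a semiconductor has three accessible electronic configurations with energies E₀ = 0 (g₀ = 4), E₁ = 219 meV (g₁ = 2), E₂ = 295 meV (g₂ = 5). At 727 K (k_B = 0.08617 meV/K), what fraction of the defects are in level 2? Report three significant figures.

k_BT = 0.08617 × 727 K = 62.646 meV.
Eᵢ/kT = 0, 3.4958, 4.7090.
Z = Σ gᵢe^(−Eᵢ/kT) = 4·e^(−0) + 2·e^(−3.4958) + 5·e^(−4.7090) = 4.0000 + 0.060649 + 0.045069 = 4.1057.
P₂ = g₂ e^(−E₂/kT) / Z = 0.045069/4.1057 = 0.0110.

0.0110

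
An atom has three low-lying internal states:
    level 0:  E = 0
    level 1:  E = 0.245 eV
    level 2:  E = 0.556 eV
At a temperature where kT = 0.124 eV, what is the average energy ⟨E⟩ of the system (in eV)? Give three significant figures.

0.0350 eV

Eᵢ/kT = 0, 1.9758, 4.4839.
Z = Σ e^(−Eᵢ/kT) = e^(−0) + e^(−1.9758) + e^(−4.4839) = 1.0000 + 0.13865 + 0.011289 = 1.1499.
⟨E⟩ = Σ Eᵢ e^(−Eᵢ/kT) / Z = (0·1.0000 + 0.245·0.13865 + 0.556·0.011289) / 1.1499 = 0.0350 eV.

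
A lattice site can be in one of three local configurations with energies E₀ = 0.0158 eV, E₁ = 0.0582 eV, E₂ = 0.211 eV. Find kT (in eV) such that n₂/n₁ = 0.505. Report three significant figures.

0.224 eV

n₂/n₁ = exp[−(E₂−E₁)/kT] = 0.505.
⇒ (E₂−E₁)/kT = ln(1/0.505) = ln(1.9802) = 0.68320.
kT = 0.1528 eV / 0.68320 = 0.224 eV.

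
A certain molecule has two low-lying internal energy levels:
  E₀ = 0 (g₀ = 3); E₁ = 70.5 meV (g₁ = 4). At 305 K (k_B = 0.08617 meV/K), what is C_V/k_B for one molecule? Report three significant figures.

0.551

k_BT = 0.08617 × 305 K = 26.282 meV.
Eᵢ/kT = 0, 2.6824.
Z = Σ gᵢe^(−Eᵢ/kT) = 3·e^(−0) + 4·e^(−2.6824) = 3.0000 + 0.27360 = 3.2736.
⟨E⟩ = 5.8922 meV, ⟨E²⟩ = 415.40 meV².
C_V/k_B = (⟨E²⟩ − ⟨E⟩²)/(kT)² = (415.40 − 34.718)/690.74 = 0.551.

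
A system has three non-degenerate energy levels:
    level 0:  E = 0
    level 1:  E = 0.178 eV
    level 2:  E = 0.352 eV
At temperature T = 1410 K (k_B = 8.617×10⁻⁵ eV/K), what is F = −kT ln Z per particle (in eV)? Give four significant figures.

k_BT = 8.617×10⁻⁵ × 1410 K = 0.121500 eV.
Eᵢ/kT = 0, 1.46502, 2.89712.
Z = Σ e^(−Eᵢ/kT) = e^(−0) + e^(−1.46502) + e^(−2.89712) = 1.00000 + 0.231073 + 0.0551819 = 1.28625.
F = −kT ln Z = −0.121500 × ln(1.28625) = −0.121500 × 0.251731 = -0.03059 eV.

-0.03059 eV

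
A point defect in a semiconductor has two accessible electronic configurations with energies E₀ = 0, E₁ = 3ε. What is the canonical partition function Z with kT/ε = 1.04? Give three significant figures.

Eᵢ/kT = 0, 2.8846.
Z = Σ e^(−Eᵢ/kT) = e^(−0) + e^(−2.8846) = 1.0000 + 0.055877 = 1.0559.

Z = 1.06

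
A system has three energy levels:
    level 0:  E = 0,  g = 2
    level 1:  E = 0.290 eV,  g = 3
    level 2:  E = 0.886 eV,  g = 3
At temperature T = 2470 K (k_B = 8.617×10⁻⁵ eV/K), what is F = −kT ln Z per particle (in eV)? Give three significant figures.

-0.220 eV

k_BT = 8.617×10⁻⁵ × 2470 K = 0.21284 eV.
Eᵢ/kT = 0, 1.3625, 4.1628.
Z = Σ gᵢe^(−Eᵢ/kT) = 2·e^(−0) + 3·e^(−1.3625) + 3·e^(−4.1628) = 2.0000 + 0.76806 + 0.046692 = 2.8148.
F = −kT ln Z = −0.21284 × ln(2.8148) = −0.21284 × 1.0349 = -0.220 eV.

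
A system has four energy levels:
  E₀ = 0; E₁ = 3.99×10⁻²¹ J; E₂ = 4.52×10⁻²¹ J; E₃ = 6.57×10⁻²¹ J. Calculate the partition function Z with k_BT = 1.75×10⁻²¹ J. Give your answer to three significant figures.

Z = 1.20

Eᵢ/kT = 0, 2.2800, 2.5829, 3.7543.
Z = Σ e^(−Eᵢ/kT) = e^(−0) + e^(−2.2800) + e^(−2.5829) + e^(−3.7543) = 1.0000 + 0.10228 + 0.075555 + 0.023417 = 1.2013.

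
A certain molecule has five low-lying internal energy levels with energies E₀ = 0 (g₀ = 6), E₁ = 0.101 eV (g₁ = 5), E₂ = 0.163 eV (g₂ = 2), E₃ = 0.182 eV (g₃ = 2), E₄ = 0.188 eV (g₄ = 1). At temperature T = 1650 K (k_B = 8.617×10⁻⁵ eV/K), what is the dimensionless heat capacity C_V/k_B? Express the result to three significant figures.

0.221

k_BT = 8.617×10⁻⁵ × 1650 K = 0.14218 eV.
Eᵢ/kT = 0, 0.71037, 1.1464, 1.2801, 1.3223.
Z = Σ gᵢe^(−Eᵢ/kT) = 6·e^(−0) + 5·e^(−0.71037) + 2·e^(−1.1464) + 2·e^(−1.2801) + 1·e^(−1.3223) = 6.0000 + 2.4573 + 0.63556 + 0.55602 + 0.26652 = 9.9154.
⟨E⟩ = 0.050738 eV, ⟨E²⟩ = 0.0070386 eV².
C_V/k_B = (⟨E²⟩ − ⟨E⟩²)/(kT)² = (0.0070386 − 0.0025743)/0.020215 = 0.221.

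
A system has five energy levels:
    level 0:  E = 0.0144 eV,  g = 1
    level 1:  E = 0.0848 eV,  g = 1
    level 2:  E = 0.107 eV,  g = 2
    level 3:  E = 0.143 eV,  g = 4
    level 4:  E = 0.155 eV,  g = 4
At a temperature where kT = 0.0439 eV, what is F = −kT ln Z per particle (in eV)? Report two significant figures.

Eᵢ/kT = 0.3280, 1.932, 2.437, 3.257, 3.531.
Z = Σ gᵢe^(−Eᵢ/kT) = 1·e^(−0.3280) + 1·e^(−1.932) + 2·e^(−2.437) + 4·e^(−3.257) + 4·e^(−3.531) = 0.7204 + 0.1449 + 0.1748 + 0.1540 + 0.1171 = 1.311.
F = −kT ln Z = −0.0439 × ln(1.311) = −0.0439 × 0.2708 = -0.012 eV.

-0.012 eV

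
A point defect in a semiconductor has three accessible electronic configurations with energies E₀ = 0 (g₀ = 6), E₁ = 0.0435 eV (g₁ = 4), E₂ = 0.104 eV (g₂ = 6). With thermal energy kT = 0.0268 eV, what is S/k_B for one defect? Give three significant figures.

2.19

Eᵢ/kT = 0, 1.6231, 3.8806.
Z = Σ gᵢe^(−Eᵢ/kT) = 6·e^(−0) + 4·e^(−1.6231) + 6·e^(−3.8806) = 6.0000 + 0.78914 + 0.12383 = 6.9130.
⟨E⟩ = Σ EᵢPᵢ = 0.0068286 eV.
S/k_B = ln Z + ⟨E⟩/kT = ln(6.9130) + 0.0068286/0.0268 = 1.9334 + 0.25480 = 2.19.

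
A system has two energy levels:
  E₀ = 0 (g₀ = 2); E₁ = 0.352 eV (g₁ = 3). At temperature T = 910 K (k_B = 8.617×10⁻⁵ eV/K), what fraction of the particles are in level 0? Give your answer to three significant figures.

0.983

k_BT = 8.617×10⁻⁵ × 910 K = 0.078415 eV.
Eᵢ/kT = 0, 4.4889.
Z = Σ gᵢe^(−Eᵢ/kT) = 2·e^(−0) + 3·e^(−4.4889) = 2.0000 + 0.033699 = 2.0337.
P₀ = g₀ e^(−E₀/kT) / Z = 2.0000/2.0337 = 0.983.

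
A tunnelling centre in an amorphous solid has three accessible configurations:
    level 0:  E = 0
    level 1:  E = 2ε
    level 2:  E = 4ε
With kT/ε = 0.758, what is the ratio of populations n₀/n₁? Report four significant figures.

n₀/n₁ = exp[−(E₀−E₁)/kT] = exp(−(-2ε)/(0.758ε)) = exp(2.63852) = 13.99.

13.99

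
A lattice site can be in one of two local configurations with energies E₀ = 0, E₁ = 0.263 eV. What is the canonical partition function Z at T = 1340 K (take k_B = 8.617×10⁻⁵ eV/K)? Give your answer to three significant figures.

k_BT = 8.617×10⁻⁵ × 1340 K = 0.11547 eV.
Eᵢ/kT = 0, 2.2776.
Z = Σ e^(−Eᵢ/kT) = e^(−0) + e^(−2.2776) = 1.0000 + 0.10253 = 1.1025.

Z = 1.10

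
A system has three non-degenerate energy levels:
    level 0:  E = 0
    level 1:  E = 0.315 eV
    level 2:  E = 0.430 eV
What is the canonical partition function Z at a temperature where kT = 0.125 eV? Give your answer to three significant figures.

Eᵢ/kT = 0, 2.5200, 3.4400.
Z = Σ e^(−Eᵢ/kT) = e^(−0) + e^(−2.5200) + e^(−3.4400) = 1.0000 + 0.080460 + 0.032065 = 1.1125.

Z = 1.11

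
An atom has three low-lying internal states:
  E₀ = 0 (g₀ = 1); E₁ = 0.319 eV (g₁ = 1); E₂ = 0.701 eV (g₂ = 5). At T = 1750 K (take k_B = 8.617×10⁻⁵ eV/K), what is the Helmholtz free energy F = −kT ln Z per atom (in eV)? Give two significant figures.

k_BT = 8.617×10⁻⁵ × 1750 K = 0.1508 eV.
Eᵢ/kT = 0, 2.115, 4.649.
Z = Σ gᵢe^(−Eᵢ/kT) = 1·e^(−0) + 1·e^(−2.115) + 5·e^(−4.649) = 1.000 + 0.1206 + 0.04786 = 1.168.
F = −kT ln Z = −0.1508 × ln(1.168) = −0.1508 × 0.1553 = -0.023 eV.

-0.023 eV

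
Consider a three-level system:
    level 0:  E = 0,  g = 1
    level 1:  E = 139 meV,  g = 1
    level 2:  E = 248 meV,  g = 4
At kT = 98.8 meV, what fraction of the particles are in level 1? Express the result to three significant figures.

Eᵢ/kT = 0, 1.4069, 2.5101.
Z = Σ gᵢe^(−Eᵢ/kT) = 1·e^(−0) + 1·e^(−1.4069) + 4·e^(−2.5101) = 1.0000 + 0.24490 + 0.32504 = 1.5699.
P₁ = g₁ e^(−E₁/kT) / Z = 0.24490/1.5699 = 0.156.

0.156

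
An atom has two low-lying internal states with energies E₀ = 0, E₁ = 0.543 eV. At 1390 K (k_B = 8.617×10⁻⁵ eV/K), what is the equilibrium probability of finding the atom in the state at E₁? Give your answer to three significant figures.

0.0106

k_BT = 8.617×10⁻⁵ × 1390 K = 0.11978 eV.
Eᵢ/kT = 0, 4.5333.
Z = Σ e^(−Eᵢ/kT) = e^(−0) + e^(−4.5333) = 1.0000 + 0.010745 = 1.0107.
P₁ = e^(−E₁/kT) / Z = 0.010745/1.0107 = 0.0106.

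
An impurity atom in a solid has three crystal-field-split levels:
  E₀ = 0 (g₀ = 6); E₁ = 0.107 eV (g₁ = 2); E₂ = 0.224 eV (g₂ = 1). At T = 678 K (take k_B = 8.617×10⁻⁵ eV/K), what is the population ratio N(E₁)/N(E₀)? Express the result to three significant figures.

k_BT = 8.617×10⁻⁵ × 678 K = 0.058423 eV.
n₁/n₀ = (g₁/g₀) exp[−(E₁−E₀)/kT] = (2/6) × exp(−(0.107 eV)/(0.058423 eV)) = (2/6) × exp(-1.8315) = 0.0534.

0.0534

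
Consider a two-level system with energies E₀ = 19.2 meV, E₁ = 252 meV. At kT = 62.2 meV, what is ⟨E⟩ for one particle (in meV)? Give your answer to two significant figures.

25 meV

Eᵢ/kT = 0.3087, 4.051.
Z = Σ e^(−Eᵢ/kT) = e^(−0.3087) + e^(−4.051) = 0.7344 + 0.01740 = 0.7518.
⟨E⟩ = Σ Eᵢ e^(−Eᵢ/kT) / Z = (19.2·0.7344 + 252·0.01740) / 0.7518 = 25 meV.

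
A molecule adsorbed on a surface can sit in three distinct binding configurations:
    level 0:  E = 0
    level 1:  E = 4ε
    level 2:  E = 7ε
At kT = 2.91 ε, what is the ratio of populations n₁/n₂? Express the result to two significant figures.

2.8

n₁/n₂ = exp[−(E₁−E₂)/kT] = exp(−(-3ε)/(2.91ε)) = exp(1.031) = 2.8.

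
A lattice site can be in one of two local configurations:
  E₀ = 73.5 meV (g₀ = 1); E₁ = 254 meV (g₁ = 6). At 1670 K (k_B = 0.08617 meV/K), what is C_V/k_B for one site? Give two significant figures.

k_BT = 0.08617 × 1670 K = 143.9 meV.
Eᵢ/kT = 0.5108, 1.765.
Z = Σ gᵢe^(−Eᵢ/kT) = 1·e^(−0.5108) + 6·e^(−1.765) = 0.6000 + 1.027 = 1.627.
⟨E⟩ = 187.4 meV, ⟨E²⟩ = 42720 meV².
C_V/k_B = (⟨E²⟩ − ⟨E⟩²)/(kT)² = (42720 − 35120)/20710 = 0.37.

0.37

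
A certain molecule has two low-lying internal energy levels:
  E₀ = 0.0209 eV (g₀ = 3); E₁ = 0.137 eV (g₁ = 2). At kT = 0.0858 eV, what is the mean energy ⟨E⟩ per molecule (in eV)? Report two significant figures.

Eᵢ/kT = 0.2436, 1.597.
Z = Σ gᵢe^(−Eᵢ/kT) = 3·e^(−0.2436) + 2·e^(−1.597) = 2.351 + 0.4050 = 2.756.
⟨E⟩ = Σ Eᵢ gᵢe^(−Eᵢ/kT) / Z = (0.0209·2.351 + 0.137·0.4050) / 2.756 = 0.038 eV.

0.038 eV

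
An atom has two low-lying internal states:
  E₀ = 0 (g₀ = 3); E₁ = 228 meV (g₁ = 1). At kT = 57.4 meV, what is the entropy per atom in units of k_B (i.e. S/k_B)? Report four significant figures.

Eᵢ/kT = 0, 3.97213.
Z = Σ gᵢe^(−Eᵢ/kT) = 3·e^(−0) + 1·e^(−3.97213) = 3.00000 + 0.0188333 = 3.01883.
⟨E⟩ = Σ EᵢPᵢ = 1.42240 meV.
S/k_B = ln Z + ⟨E⟩/kT = ln(3.01883) + 1.42240/57.4 = 1.10487 + 0.0247805 = 1.130.

1.130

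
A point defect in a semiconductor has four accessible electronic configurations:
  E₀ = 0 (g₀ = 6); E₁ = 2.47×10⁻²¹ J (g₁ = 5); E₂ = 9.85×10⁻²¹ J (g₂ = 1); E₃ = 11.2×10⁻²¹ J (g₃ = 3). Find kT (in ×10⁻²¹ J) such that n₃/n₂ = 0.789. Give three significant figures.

n₃/n₂ = (g₃/g₂) exp[−(E₃−E₂)/kT] = 0.789.
⇒ (E₃−E₂)/kT = ln((3/1)/0.789) = ln(3.8023) = 1.3356.
kT = 1.35 ×10⁻²¹ J / 1.3356 = 1.01 ×10⁻²¹ J.

1.01 ×10⁻²¹ J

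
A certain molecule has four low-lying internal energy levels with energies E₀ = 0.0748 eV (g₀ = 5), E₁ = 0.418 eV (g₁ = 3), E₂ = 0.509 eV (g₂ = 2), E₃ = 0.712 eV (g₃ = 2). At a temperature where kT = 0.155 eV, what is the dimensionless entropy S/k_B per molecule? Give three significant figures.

Eᵢ/kT = 0.48258, 2.6968, 3.2839, 4.5935.
Z = Σ gᵢe^(−Eᵢ/kT) = 5·e^(−0.48258) + 3·e^(−2.6968) + 2·e^(−3.2839) + 2·e^(−4.5935) = 3.0859 + 0.20226 + 0.074964 + 0.020235 = 3.3834.
⟨E⟩ = Σ EᵢPᵢ = 0.10875 eV.
S/k_B = ln Z + ⟨E⟩/kT = ln(3.3834) + 0.10875/0.155 = 1.2189 + 0.70161 = 1.92.

1.92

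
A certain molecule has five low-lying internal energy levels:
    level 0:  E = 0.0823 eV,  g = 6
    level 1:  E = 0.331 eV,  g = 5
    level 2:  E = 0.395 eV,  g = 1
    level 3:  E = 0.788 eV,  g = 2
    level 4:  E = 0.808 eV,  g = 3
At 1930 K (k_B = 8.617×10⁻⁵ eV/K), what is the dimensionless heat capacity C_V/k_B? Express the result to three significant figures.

0.490

k_BT = 8.617×10⁻⁵ × 1930 K = 0.16631 eV.
Eᵢ/kT = 0.49486, 1.9903, 2.3751, 4.7381, 4.8584.
Z = Σ gᵢe^(−Eᵢ/kT) = 6·e^(−0.49486) + 5·e^(−1.9903) + 1·e^(−2.3751) + 2·e^(−4.7381) + 3·e^(−4.8584) = 3.6579 + 0.68327 + 0.093005 + 0.017511 + 0.023289 = 4.4750.
⟨E⟩ = 0.13331 eV, ⟨E²⟩ = 0.031335 eV².
C_V/k_B = (⟨E²⟩ − ⟨E⟩²)/(kT)² = (0.031335 − 0.017772)/0.027659 = 0.490.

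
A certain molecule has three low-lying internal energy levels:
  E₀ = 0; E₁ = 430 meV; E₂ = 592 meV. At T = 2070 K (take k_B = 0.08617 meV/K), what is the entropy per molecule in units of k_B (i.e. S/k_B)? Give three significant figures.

k_BT = 0.08617 × 2070 K = 178.37 meV.
Eᵢ/kT = 0, 2.4107, 3.3189.
Z = Σ e^(−Eᵢ/kT) = e^(−0) + e^(−2.4107) + e^(−3.3189) = 1.0000 + 0.089752 + 0.036193 = 1.1259.
⟨E⟩ = Σ EᵢPᵢ = 53.308 meV.
S/k_B = ln Z + ⟨E⟩/kT = ln(1.1259) + 53.308/178.37 = 0.11858 + 0.29886 = 0.417.

0.417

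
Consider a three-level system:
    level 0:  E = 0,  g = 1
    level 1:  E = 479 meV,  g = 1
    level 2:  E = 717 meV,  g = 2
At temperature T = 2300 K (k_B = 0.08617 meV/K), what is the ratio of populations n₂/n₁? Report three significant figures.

k_BT = 0.08617 × 2300 K = 198.19 meV.
n₂/n₁ = (g₂/g₁) exp[−(E₂−E₁)/kT] = (2/1) × exp(−(238 meV)/(198.19 meV)) = (2/1) × exp(-1.2009) = 0.602.

0.602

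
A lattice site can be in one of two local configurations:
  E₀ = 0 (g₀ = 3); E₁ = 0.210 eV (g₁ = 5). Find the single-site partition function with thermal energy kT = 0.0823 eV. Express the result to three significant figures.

Z = 3.39

Eᵢ/kT = 0, 2.5516.
Z = Σ gᵢe^(−Eᵢ/kT) = 3·e^(−0) + 5·e^(−2.5516) = 3.0000 + 0.38978 = 3.3898.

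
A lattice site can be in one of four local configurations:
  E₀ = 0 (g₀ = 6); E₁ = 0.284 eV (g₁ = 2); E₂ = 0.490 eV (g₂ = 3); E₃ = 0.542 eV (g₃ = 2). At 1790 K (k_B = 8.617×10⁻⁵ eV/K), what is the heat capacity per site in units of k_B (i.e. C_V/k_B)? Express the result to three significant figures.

k_BT = 8.617×10⁻⁵ × 1790 K = 0.15424 eV.
Eᵢ/kT = 0, 1.8413, 3.1769, 3.5140.
Z = Σ gᵢe^(−Eᵢ/kT) = 6·e^(−0) + 2·e^(−1.8413) + 3·e^(−3.1769) + 2·e^(−3.5140) = 6.0000 + 0.31722 + 0.12514 + 0.059555 = 6.5019.
⟨E⟩ = 0.028251 eV, ⟨E²⟩ = 0.011247 eV².
C_V/k_B = (⟨E²⟩ − ⟨E⟩²)/(kT)² = (0.011247 − 0.00079812)/0.023790 = 0.439.

0.439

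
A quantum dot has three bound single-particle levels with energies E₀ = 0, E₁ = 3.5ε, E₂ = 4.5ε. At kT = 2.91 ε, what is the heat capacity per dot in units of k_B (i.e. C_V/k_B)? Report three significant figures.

Eᵢ/kT = 0, 1.2027, 1.5464.
Z = Σ e^(−Eᵢ/kT) = e^(−0) + e^(−1.2027) + e^(−1.5464) = 1.0000 + 0.30038 + 0.21301 = 1.5134.
⟨E⟩ = 1.3281 ε, ⟨E²⟩ = 5.2816 ε².
C_V/k_B = (⟨E²⟩ − ⟨E⟩²)/(kT)² = (5.2816 − 1.7638)/8.4681 = 0.415.

0.415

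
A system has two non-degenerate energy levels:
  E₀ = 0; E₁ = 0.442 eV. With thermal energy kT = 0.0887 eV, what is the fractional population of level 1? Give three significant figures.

Eᵢ/kT = 0, 4.9831.
Z = Σ e^(−Eᵢ/kT) = e^(−0) + e^(−4.9831) = 1.0000 + 0.0068528 = 1.0069.
P₁ = e^(−E₁/kT) / Z = 0.0068528/1.0069 = 0.00681.

0.00681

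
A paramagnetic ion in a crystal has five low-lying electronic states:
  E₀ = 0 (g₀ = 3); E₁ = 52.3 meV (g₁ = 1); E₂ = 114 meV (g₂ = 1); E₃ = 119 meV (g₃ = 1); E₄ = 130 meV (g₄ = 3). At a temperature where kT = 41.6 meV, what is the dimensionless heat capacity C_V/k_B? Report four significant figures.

0.6618

Eᵢ/kT = 0, 1.25721, 2.74038, 2.86058, 3.12500.
Z = Σ gᵢe^(−Eᵢ/kT) = 3·e^(−0) + 1·e^(−1.25721) + 1·e^(−2.74038) + 1·e^(−2.86058) + 3·e^(−3.12500) = 3.00000 + 0.284447 + 0.0645458 + 0.0572356 + 0.131811 = 3.53804.
⟨E⟩ = 13.0528 meV, ⟨E²⟩ = 1315.70 meV².
C_V/k_B = (⟨E²⟩ − ⟨E⟩²)/(kT)² = (1315.70 − 170.376)/1730.56 = 0.6618.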